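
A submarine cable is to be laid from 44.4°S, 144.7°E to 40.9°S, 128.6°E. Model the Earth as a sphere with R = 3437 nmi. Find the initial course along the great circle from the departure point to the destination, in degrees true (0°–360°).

280.9°

θ = atan2( sin Δλ·cos φ₂ ,  cos φ₁ sin φ₂ − sin φ₁ cos φ₂ cos Δλ )
  = atan2(-0.2096, +0.0403) = 280.88°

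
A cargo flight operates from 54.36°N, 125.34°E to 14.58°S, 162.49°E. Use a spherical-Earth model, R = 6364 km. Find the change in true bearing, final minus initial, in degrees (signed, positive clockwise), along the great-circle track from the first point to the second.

Initial bearing θ₁ = atan2(sin Δλ cos φ₂, cos φ₁ sin φ₂ − sin φ₁ cos φ₂ cos Δλ) = 142.93°
Final bearing θ₂ = (initial bearing from the destination back to the start) + 180° = 158.72°
Δθ = θ₂ − θ₁ = +15.8°

+15.8°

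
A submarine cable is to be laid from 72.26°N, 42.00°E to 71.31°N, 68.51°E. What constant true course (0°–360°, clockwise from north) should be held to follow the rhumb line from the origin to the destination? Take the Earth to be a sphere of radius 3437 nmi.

96.5°

Δψ = ln[tan(π/4+φ₂/2)/tan(π/4+φ₁/2)] = -0.0531
Δλ = +0.4627 rad (taken the short way round)
course = atan2(Δλ, Δψ) = 96.54°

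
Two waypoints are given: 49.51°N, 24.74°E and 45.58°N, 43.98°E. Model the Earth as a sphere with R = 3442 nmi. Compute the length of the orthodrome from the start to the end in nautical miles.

cos σ = sin φ₁ sin φ₂ + cos φ₁ cos φ₂ cos Δλ
      = sin(49.51°)sin(45.58°) + cos(49.51°)cos(45.58°)cos(19.24°) = 0.9723
σ = 13.526° → d = Rσ = 3442·0.23607 = 813 nmi

813 nmi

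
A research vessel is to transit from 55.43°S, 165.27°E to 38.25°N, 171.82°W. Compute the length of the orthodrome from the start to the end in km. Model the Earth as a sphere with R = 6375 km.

10648 km

Haversine: a = sin²(Δφ/2)+cos φ₁ cos φ₂ sin²(Δλ/2) = 0.54967;  σ = 2·atan2(√a,√(1−a))
σ = 95.701° → d = Rσ = 6375·1.67029 = 10648 km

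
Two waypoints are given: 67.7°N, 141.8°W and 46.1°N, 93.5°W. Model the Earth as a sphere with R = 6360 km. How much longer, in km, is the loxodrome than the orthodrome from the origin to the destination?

Great circle: cos σ = sin φ₁ sin φ₂ + cos φ₁ cos φ₂ cos Δλ,  σ = 0.5704 rad → d_gc = 3627.6 km
Rhumb line: Δψ = -0.7153, q = Δφ/Δψ = 0.5271, d_rh = R√(Δφ²+q²Δλ²) = 3706.0 km
Excess = 3706.0 − 3627.6 = 78.4 ≈ 78 km

78 km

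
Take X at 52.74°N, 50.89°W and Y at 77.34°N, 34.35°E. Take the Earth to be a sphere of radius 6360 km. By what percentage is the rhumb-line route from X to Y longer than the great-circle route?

8.0%

Great circle: σ = 0.6640 rad → d_gc = Rσ = 4222.8 km
Rhumb: Δφ = +0.4294, Δλ = +1.4877, Δψ = +1.1115, q = Δφ/Δψ = 0.3863 → d_rh = R√(Δφ²+q²Δλ²) = 4562.3 km
Excess = (4562.3 − 4222.8) / 4222.8 = 339.5 / 4222.8 = 8.04% ≈ 8.0%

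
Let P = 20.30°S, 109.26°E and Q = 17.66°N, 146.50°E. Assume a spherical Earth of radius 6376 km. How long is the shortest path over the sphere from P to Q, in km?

cos σ = sin φ₁ sin φ₂ + cos φ₁ cos φ₂ cos Δλ
      = sin(-20.30°)sin(17.66°) + cos(-20.30°)cos(17.66°)cos(37.24°) = 0.6062
σ = 52.683° → d = Rσ = 6376·0.91949 = 5863 km

5863 km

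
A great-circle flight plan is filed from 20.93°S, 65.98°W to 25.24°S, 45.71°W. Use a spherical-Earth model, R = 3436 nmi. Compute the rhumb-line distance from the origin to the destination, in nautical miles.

1147 nmi

Δψ = ln[tan(π/4+φ₂/2)/tan(π/4+φ₁/2)] = -0.0818;  Δφ = -0.0752 rad,  Δλ = +0.3538 rad
q = Δφ/Δψ = 0.9196
d = R·√(Δφ² + q²Δλ²) = 3436·0.33393 = 1147 nmi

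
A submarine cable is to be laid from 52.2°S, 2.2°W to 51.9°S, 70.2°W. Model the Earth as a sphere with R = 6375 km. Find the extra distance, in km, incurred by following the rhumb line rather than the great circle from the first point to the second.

177 km

Great circle: cos σ = sin φ₁ sin φ₂ + cos φ₁ cos φ₂ cos Δλ,  σ = 0.7021 rad → d_gc = 4476.0 km
Rhumb line: Δψ = +0.0085, q = Δφ/Δψ = 0.6150, d_rh = R√(Δφ²+q²Δλ²) = 4653.0 km
Excess = 4653.0 − 4476.0 = 177.0 ≈ 177 km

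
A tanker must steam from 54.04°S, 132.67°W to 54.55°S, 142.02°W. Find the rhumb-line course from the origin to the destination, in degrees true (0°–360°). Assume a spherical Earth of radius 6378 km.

Meridional parts: M(φ₁)=-1.1254, M(φ₂)=-1.1406 → ΔM = -0.0153;  Δλ = -0.1632 rad
tan C = Δλ / ΔM = +10.6994 → C = 264.66°

264.7°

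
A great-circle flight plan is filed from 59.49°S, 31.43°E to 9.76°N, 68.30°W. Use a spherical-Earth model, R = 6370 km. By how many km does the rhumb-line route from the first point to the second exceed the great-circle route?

Great circle: cos σ = sin φ₁ sin φ₂ + cos φ₁ cos φ₂ cos Δλ,  σ = 1.8035 rad → d_gc = 11488.3 km
Rhumb line: Δψ = +1.4705, q = Δφ/Δψ = 0.8219, d_rh = R√(Δφ²+q²Δλ²) = 11930.3 km
Excess = 11930.3 − 11488.3 = 442.0 ≈ 442 km

442 km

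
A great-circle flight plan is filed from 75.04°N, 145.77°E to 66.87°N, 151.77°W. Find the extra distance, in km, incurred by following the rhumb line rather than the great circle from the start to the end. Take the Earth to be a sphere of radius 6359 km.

106 km

Great circle: cos σ = sin φ₁ sin φ₂ + cos φ₁ cos φ₂ cos Δλ,  σ = 0.3616 rad → d_gc = 2299.4 km
Rhumb line: Δψ = -0.4438, q = Δφ/Δψ = 0.3213, d_rh = R√(Δφ²+q²Δλ²) = 2405.0 km
Excess = 2405.0 − 2299.4 = 105.6 ≈ 106 km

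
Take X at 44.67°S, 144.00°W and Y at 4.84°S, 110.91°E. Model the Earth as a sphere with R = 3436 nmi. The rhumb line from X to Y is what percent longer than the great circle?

3.7%

Great circle: σ = 1.6963 rad → d_gc = Rσ = 5828.5 nmi
Rhumb: Δφ = +0.6952, Δλ = -1.8342, Δψ = +0.7887, q = Δφ/Δψ = 0.8814 → d_rh = R√(Δφ²+q²Δλ²) = 6046.7 nmi
Excess = (6046.7 − 5828.5) / 5828.5 = 218.2 / 5828.5 = 3.74% ≈ 3.7%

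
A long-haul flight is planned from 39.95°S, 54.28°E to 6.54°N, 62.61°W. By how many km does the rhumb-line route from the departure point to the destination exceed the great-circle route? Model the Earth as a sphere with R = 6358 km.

Great circle: cos σ = sin φ₁ sin φ₂ + cos φ₁ cos φ₂ cos Δλ,  σ = 2.0016 rad → d_gc = 12726.2 km
Rhumb line: Δψ = +0.8762, q = Δφ/Δψ = 0.9261, d_rh = R√(Δφ²+q²Δλ²) = 13073.3 km
Excess = 13073.3 − 12726.2 = 347.1 ≈ 347 km

347 km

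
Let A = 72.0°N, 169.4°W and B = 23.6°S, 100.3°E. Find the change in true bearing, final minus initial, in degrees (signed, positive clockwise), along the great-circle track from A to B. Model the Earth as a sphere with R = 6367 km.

At departure: θ₁ = atan2(sin Δλ cos φ₂, cos φ₁ sin φ₂ − sin φ₁ cos φ₂ cos Δλ) = 262.59°
At arrival: θ₂ = atan2(sin Δλ cos φ₁, −cos φ₂ sin φ₁ + sin φ₂ cos φ₁ cos Δλ) = 199.54°
Δθ = θ₂ − θ₁ = -63.1°

-63.1°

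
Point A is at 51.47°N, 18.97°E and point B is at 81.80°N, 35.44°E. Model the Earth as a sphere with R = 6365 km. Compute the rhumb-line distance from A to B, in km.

Δψ = ln[tan(π/4+φ₂/2)/tan(π/4+φ₁/2)] = +1.5843;  Δφ = +0.5294 rad,  Δλ = +0.2875 rad
q = Δφ/Δψ = 0.3341
d = R·√(Δφ² + q²Δλ²) = 6365·0.53800 = 3424 km

3424 km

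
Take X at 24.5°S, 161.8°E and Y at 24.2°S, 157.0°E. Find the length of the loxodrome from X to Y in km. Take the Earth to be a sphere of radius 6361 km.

Δψ = ln[tan(π/4+φ₂/2)/tan(π/4+φ₁/2)] = +0.0057;  Δφ = +0.0052 rad,  Δλ = -0.0838 rad
q = Δφ/Δψ = 0.9110
d = R·√(Δφ² + q²Δλ²) = 6361·0.07650 = 487 km

487 km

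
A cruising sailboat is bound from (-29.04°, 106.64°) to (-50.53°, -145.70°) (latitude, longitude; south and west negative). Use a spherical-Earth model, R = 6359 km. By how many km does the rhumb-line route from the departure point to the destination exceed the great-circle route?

692 km

Great circle: cos σ = sin φ₁ sin φ₂ + cos φ₁ cos φ₂ cos Δλ,  σ = 1.3632 rad → d_gc = 8668.5 km
Rhumb line: Δψ = -0.4951, q = Δφ/Δψ = 0.7576, d_rh = R√(Δφ²+q²Δλ²) = 9360.8 km
Excess = 9360.8 − 8668.5 = 692.3 ≈ 692 km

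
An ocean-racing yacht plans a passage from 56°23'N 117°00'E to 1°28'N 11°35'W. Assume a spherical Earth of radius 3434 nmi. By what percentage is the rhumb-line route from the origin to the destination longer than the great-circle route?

Great circle: σ = 1.9006 rad → d_gc = Rσ = 6526.6 nmi
Rhumb: Δφ = -0.9585, Δλ = -2.2442, Δψ = -1.1715, q = Δφ/Δψ = 0.8182 → d_rh = R√(Δφ²+q²Δλ²) = 7112.7 nmi
Excess = (7112.7 − 6526.6) / 6526.6 = 586.1 / 6526.6 = 8.98% ≈ 9.0%

9.0%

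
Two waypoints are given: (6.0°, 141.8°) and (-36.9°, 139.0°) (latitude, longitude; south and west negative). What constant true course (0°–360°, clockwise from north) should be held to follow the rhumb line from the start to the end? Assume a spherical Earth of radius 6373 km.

183.5°

Meridional parts: M(φ₁)=+0.1049, M(φ₂)=-0.6938 → ΔM = -0.7987;  Δλ = -0.0489 rad
tan C = Δλ / ΔM = +0.0612 → C = 183.50°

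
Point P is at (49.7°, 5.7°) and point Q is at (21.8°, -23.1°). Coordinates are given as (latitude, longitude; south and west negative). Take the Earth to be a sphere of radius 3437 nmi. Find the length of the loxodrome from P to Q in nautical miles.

2165 nmi

Rhumb course C = atan2(Δλ, Δψ) with Δψ = ln[tan(π/4+φ₂/2)/tan(π/4+φ₁/2)] = -0.6126, Δλ = -0.5027 → C = 219.37°
d = R·|Δφ| / |cos C| = 3437·0.48695 / 0.77304 = 2165 nmi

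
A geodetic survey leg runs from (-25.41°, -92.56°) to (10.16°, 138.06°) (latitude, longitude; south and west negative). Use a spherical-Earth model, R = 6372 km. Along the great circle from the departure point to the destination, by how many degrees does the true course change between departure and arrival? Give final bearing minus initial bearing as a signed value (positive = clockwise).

+32.8°

At departure: θ₁ = atan2(sin Δλ cos φ₂, cos φ₁ sin φ₂ − sin φ₁ cos φ₂ cos Δλ) = 261.87°
At arrival: θ₂ = atan2(sin Δλ cos φ₁, −cos φ₂ sin φ₁ + sin φ₂ cos φ₁ cos Δλ) = 294.71°
Δθ = θ₂ − θ₁ = +32.8°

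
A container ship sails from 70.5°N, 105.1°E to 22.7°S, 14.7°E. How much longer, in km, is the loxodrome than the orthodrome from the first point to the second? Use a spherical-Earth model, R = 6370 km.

422 km

Great circle: cos σ = sin φ₁ sin φ₂ + cos φ₁ cos φ₂ cos Δλ,  σ = 1.9454 rad → d_gc = 12392.32 km
Rhumb line: Δψ = -2.1682, q = Δφ/Δψ = 0.7502, d_rh = R√(Δφ²+q²Δλ²) = 12814.76 km
Excess = 12814.76 − 12392.32 = 422.44 ≈ 422 km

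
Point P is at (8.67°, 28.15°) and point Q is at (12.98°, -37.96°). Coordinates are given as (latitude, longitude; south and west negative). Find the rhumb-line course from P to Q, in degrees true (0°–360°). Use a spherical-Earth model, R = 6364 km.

273.8°

Δψ = ln[tan(π/4+φ₂/2)/tan(π/4+φ₁/2)] = +0.0766
Δλ = -1.1538 rad (taken the short way round)
course = atan2(Δλ, Δψ) = 273.80°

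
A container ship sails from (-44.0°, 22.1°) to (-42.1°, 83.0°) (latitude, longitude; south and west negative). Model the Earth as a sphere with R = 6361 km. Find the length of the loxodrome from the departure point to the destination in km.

4945 km

Δψ = ln[tan(π/4+φ₂/2)/tan(π/4+φ₁/2)] = +0.0454;  Δφ = +0.0332 rad,  Δλ = +1.0629 rad
q = Δφ/Δψ = 0.7307
d = R·√(Δφ² + q²Δλ²) = 6361·0.77734 = 4945 km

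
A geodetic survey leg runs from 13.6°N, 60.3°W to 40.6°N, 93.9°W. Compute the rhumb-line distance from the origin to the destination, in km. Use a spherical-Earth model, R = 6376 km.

4449 km

Δψ = ln[tan(π/4+φ₂/2)/tan(π/4+φ₁/2)] = +0.5370;  Δφ = +0.4712 rad,  Δλ = -0.5864 rad
q = Δφ/Δψ = 0.8775
d = R·√(Δφ² + q²Δλ²) = 6376·0.69777 = 4449 km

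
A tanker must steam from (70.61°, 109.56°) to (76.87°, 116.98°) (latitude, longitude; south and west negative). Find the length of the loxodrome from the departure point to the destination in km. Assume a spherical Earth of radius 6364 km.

Δψ = ln[tan(π/4+φ₂/2)/tan(π/4+φ₁/2)] = +0.3951;  Δφ = +0.1093 rad,  Δλ = +0.1295 rad
q = Δφ/Δψ = 0.2765
d = R·√(Δφ² + q²Δλ²) = 6364·0.11498 = 732 km

732 km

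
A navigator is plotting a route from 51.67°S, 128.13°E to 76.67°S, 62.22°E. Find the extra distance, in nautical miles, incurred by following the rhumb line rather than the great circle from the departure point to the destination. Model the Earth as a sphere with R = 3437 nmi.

Great circle: cos σ = sin φ₁ sin φ₂ + cos φ₁ cos φ₂ cos Δλ,  σ = 0.6064 rad → d_gc = 2084.3 nmi
Rhumb line: Δψ = -1.0900, q = Δφ/Δψ = 0.4003, d_rh = R√(Δφ²+q²Δλ²) = 2180.4 nmi
Excess = 2180.4 − 2084.3 = 96.1 ≈ 96 nmi

96 nmi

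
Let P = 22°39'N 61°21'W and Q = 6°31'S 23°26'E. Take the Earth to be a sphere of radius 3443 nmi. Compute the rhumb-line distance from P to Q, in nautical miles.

5286 nmi

Δψ = ln[tan(π/4+φ₂/2)/tan(π/4+φ₁/2)] = -0.5200;  Δφ = -0.5091 rad,  Δλ = +1.4797 rad
q = Δφ/Δψ = 0.9789
d = R·√(Δφ² + q²Δλ²) = 3443·1.53539 = 5286 nmi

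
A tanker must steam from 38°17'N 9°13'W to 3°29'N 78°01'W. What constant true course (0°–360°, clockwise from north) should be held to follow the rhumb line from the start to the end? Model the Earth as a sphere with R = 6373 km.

241.1°

Meridional parts: M(φ₁)=+0.7243, M(φ₂)=+0.0608 → ΔM = -0.6634;  Δλ = -1.2008 rad
tan C = Δλ / ΔM = +1.8099 → C = 241.08°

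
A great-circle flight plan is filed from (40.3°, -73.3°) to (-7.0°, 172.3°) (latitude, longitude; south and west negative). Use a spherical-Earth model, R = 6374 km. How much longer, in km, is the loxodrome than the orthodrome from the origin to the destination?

321 km

Great circle: cos σ = sin φ₁ sin φ₂ + cos φ₁ cos φ₂ cos Δλ,  σ = 1.9731 rad → d_gc = 12576.5 km
Rhumb line: Δψ = -0.8922, q = Δφ/Δψ = 0.9252, d_rh = R√(Δφ²+q²Δλ²) = 12897.6 km
Excess = 12897.6 − 12576.5 = 321.1 ≈ 321 km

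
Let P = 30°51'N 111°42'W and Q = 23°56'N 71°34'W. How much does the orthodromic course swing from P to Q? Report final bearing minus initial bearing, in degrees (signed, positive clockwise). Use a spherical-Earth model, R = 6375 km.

+19.1°

Initial bearing θ₁ = atan2(sin Δλ cos φ₂, cos φ₁ sin φ₂ − sin φ₁ cos φ₂ cos Δλ) = 90.98°
Final bearing θ₂ = (initial bearing from the destination back to the start) + 180° = 110.09°
Δθ = θ₂ − θ₁ = +19.1°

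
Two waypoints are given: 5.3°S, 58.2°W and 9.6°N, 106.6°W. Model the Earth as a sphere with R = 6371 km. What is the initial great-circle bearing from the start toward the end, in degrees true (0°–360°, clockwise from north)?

N = sin Δλ·cos φ₂ = -0.7373;  D = cos φ₁ sin φ₂ − sin φ₁ cos φ₂ cos Δλ = +0.2265
initial course = atan2(N, D) = 287.08°

287.1°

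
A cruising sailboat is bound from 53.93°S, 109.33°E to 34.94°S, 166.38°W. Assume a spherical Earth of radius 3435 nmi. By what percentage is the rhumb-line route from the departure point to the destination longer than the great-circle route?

Great circle: σ = 1.0345 rad → d_gc = Rσ = 3553.5 nmi
Rhumb: Δφ = +0.3314, Δλ = +1.4711, Δψ = +0.4705, q = Δφ/Δψ = 0.7044 → d_rh = R√(Δφ²+q²Δλ²) = 3737.1 nmi
Excess = (3737.1 − 3553.5) / 3553.5 = 183.6 / 3553.5 = 5.17% ≈ 5.2%

5.2%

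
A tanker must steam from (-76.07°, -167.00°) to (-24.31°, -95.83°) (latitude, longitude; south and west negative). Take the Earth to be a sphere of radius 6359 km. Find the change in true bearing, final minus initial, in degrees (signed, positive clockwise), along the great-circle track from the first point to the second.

-62.8°

Initial bearing θ₁ = atan2(sin Δλ cos φ₂, cos φ₁ sin φ₂ − sin φ₁ cos φ₂ cos Δλ) = 77.81°
Final bearing θ₂ = (initial bearing from the destination back to the start) + 180° = 14.96°
Δθ = θ₂ − θ₁ = -62.8°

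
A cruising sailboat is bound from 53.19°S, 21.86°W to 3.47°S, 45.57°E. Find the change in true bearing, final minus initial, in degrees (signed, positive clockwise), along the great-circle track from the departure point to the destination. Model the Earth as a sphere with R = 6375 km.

Initial bearing θ₁ = atan2(sin Δλ cos φ₂, cos φ₁ sin φ₂ − sin φ₁ cos φ₂ cos Δλ) = 73.65°
Final bearing θ₂ = (initial bearing from the destination back to the start) + 180° = 35.17°
Δθ = θ₂ − θ₁ = -38.5°

-38.5°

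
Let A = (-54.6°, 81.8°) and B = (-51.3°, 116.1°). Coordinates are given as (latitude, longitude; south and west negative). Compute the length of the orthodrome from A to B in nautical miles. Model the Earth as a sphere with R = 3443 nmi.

1245 nmi

Haversine: a = sin²(Δφ/2)+cos φ₁ cos φ₂ sin²(Δλ/2) = 0.03232;  σ = 2·atan2(√a,√(1−a))
σ = 20.714° → d = Rσ = 3443·0.36153 = 1245 nmi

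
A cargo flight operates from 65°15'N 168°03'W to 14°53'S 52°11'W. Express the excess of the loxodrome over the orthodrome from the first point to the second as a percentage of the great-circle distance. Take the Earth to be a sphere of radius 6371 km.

6.2%

Great circle: σ = 1.9930 rad → d_gc = Rσ = 12697.5 km
Rhumb: Δφ = -1.3986, Δλ = +2.0223, Δψ = -1.7796, q = Δφ/Δψ = 0.7859 → d_rh = R√(Δφ²+q²Δλ²) = 13487.9 km
Excess = (13487.9 − 12697.5) / 12697.5 = 790.4 / 12697.5 = 6.22% ≈ 6.2%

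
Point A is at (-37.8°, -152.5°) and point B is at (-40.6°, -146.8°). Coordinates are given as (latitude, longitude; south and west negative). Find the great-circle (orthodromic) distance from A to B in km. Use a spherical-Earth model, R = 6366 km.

581 km

Haversine: a = sin²(Δφ/2)+cos φ₁ cos φ₂ sin²(Δλ/2) = 0.00208;  σ = 2·atan2(√a,√(1−a))
σ = 5.228° → d = Rσ = 6366·0.09125 = 581 km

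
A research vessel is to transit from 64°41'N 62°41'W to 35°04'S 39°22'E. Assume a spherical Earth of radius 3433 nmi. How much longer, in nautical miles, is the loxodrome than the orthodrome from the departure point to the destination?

195 nmi

Great circle: cos σ = sin φ₁ sin φ₂ + cos φ₁ cos φ₂ cos Δλ,  σ = 2.2049 rad → d_gc = 7569.3 nmi
Rhumb line: Δψ = -2.1477, q = Δφ/Δψ = 0.8106, d_rh = R√(Δφ²+q²Δλ²) = 7764.6 nmi
Excess = 7764.6 − 7569.3 = 195.3 ≈ 195 nmi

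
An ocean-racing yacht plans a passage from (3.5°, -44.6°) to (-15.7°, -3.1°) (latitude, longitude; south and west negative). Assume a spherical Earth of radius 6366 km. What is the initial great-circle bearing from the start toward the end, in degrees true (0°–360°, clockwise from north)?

116.2°

θ = atan2( sin Δλ·cos φ₂ ,  cos φ₁ sin φ₂ − sin φ₁ cos φ₂ cos Δλ )
  = atan2(+0.6379, -0.3141) = 116.22°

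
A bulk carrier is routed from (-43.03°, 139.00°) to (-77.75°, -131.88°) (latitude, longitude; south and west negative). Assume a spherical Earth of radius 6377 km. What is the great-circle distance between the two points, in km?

5342 km

Haversine: a = sin²(Δφ/2)+cos φ₁ cos φ₂ sin²(Δλ/2) = 0.16539;  σ = 2·atan2(√a,√(1−a))
σ = 47.993° → d = Rσ = 6377·0.83763 = 5342 km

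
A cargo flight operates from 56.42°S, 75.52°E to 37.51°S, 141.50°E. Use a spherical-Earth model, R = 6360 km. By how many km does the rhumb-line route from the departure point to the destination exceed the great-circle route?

168 km

Great circle: cos σ = sin φ₁ sin φ₂ + cos φ₁ cos φ₂ cos Δλ,  σ = 0.8150 rad → d_gc = 5183.3 km
Rhumb line: Δψ = +0.4911, q = Δφ/Δψ = 0.6721, d_rh = R√(Δφ²+q²Δλ²) = 5351.3 km
Excess = 5351.3 − 5183.3 = 168.0 ≈ 168 km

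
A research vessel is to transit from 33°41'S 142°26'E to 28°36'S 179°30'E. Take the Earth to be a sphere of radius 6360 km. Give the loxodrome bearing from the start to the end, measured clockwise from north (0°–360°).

Meridional parts: M(φ₁)=-0.6250, M(φ₂)=-0.5213 → ΔM = +0.1037;  Δλ = +0.6469 rad
tan C = Δλ / ΔM = +6.2374 → C = 80.89°

80.9°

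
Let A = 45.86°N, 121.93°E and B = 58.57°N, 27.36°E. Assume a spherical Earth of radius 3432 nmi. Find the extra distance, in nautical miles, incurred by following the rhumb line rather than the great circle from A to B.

270 nmi

Great circle: cos σ = sin φ₁ sin φ₂ + cos φ₁ cos φ₂ cos Δλ,  σ = 0.9479 rad → d_gc = 3253.1 nmi
Rhumb line: Δψ = +0.3653, q = Δφ/Δψ = 0.6072, d_rh = R√(Δφ²+q²Δλ²) = 3523.0 nmi
Excess = 3523.0 − 3253.1 = 269.9 ≈ 270 nmi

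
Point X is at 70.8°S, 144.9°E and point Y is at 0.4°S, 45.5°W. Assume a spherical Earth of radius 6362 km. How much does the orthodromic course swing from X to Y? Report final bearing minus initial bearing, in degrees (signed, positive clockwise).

Initial bearing θ₁ = atan2(sin Δλ cos φ₂, cos φ₁ sin φ₂ − sin φ₁ cos φ₂ cos Δλ) = 169.03°
Final bearing θ₂ = (initial bearing from the destination back to the start) + 180° = 3.59°
Δθ = θ₂ − θ₁ = -165.4°

-165.4°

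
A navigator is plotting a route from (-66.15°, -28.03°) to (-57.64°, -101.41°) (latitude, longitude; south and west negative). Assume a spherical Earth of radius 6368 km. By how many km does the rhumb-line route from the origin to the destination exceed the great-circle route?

213 km

Great circle: cos σ = sin φ₁ sin φ₂ + cos φ₁ cos φ₂ cos Δλ,  σ = 0.5836 rad → d_gc = 3716.5 km
Rhumb line: Δψ = +0.3176, q = Δφ/Δψ = 0.4676, d_rh = R√(Δφ²+q²Δλ²) = 3929.1 km
Excess = 3929.1 − 3716.5 = 212.6 ≈ 213 km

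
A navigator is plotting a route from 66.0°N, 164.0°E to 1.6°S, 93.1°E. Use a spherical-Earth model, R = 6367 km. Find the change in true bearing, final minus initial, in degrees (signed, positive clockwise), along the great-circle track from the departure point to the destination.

At departure: θ₁ = atan2(sin Δλ cos φ₂, cos φ₁ sin φ₂ − sin φ₁ cos φ₂ cos Δλ) = 251.82°
At arrival: θ₂ = atan2(sin Δλ cos φ₁, −cos φ₂ sin φ₁ + sin φ₂ cos φ₁ cos Δλ) = 202.74°
Δθ = θ₂ − θ₁ = -49.1°

-49.1°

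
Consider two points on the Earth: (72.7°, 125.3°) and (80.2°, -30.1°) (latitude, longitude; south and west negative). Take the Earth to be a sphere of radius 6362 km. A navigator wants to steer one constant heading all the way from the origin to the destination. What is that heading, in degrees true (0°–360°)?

Δψ = ln[tan(π/4+φ₂/2)/tan(π/4+φ₁/2)] = +0.5735
Δλ = -2.7122 rad (taken the short way round)
course = atan2(Δλ, Δψ) = 281.94°

281.9°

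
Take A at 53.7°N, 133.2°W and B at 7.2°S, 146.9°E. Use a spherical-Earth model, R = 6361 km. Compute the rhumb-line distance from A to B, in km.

10169 km

Rhumb course C = atan2(Δλ, Δψ) with Δψ = ln[tan(π/4+φ₂/2)/tan(π/4+φ₁/2)] = -1.2413, Δλ = -1.3945 → C = 228.33°
d = R·|Δφ| / |cos C| = 6361·1.06291 / 0.66488 = 10169 km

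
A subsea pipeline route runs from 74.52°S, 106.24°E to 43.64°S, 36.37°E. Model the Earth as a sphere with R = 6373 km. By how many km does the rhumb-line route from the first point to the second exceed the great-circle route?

Great circle: cos σ = sin φ₁ sin φ₂ + cos φ₁ cos φ₂ cos Δλ,  σ = 0.7502 rad → d_gc = 4780.9 km
Rhumb line: Δψ = +1.1475, q = Δφ/Δψ = 0.4697, d_rh = R√(Δφ²+q²Δλ²) = 5012.1 km
Excess = 5012.1 − 4780.9 = 231.2 ≈ 231 km

231 km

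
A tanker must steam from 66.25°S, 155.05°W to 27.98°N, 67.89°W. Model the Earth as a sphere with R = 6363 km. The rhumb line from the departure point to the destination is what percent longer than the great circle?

2.3%

Great circle: σ = 1.9952 rad → d_gc = Rσ = 12695.7 km
Rhumb: Δφ = +1.6446, Δλ = +1.5212, Δψ = +2.0683, q = Δφ/Δψ = 0.7951 → d_rh = R√(Δφ²+q²Δλ²) = 12990.4 km
Excess = (12990.4 − 12695.7) / 12695.7 = 294.7 / 12695.7 = 2.32% ≈ 2.3%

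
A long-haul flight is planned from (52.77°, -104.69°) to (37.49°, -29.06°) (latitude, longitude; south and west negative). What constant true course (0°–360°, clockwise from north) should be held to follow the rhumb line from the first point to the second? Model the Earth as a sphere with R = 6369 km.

106.1°

Δψ = ln[tan(π/4+φ₂/2)/tan(π/4+φ₁/2)] = -0.3814
Δλ = +1.3200 rad (taken the short way round)
course = atan2(Δλ, Δψ) = 106.12°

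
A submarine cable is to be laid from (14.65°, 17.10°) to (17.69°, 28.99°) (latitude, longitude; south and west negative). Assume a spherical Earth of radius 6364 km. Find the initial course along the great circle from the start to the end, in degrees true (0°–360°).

73.5°

θ = atan2( sin Δλ·cos φ₂ ,  cos φ₁ sin φ₂ − sin φ₁ cos φ₂ cos Δλ )
  = atan2(+0.1963, +0.0582) = 73.48°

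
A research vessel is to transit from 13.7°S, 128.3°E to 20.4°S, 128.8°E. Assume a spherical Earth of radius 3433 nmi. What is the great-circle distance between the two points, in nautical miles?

402 nmi

cos σ = sin φ₁ sin φ₂ + cos φ₁ cos φ₂ cos Δλ
      = sin(-13.70°)sin(-20.40°) + cos(-13.70°)cos(-20.40°)cos(0.50°) = 0.9931
σ = 6.717° → d = Rσ = 3433·0.11723 = 402 nmi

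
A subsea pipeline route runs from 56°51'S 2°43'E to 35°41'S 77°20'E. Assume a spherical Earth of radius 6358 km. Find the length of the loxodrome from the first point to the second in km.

Rhumb course C = atan2(Δλ, Δψ) with Δψ = ln[tan(π/4+φ₂/2)/tan(π/4+φ₁/2)] = +0.5444, Δλ = +1.3023 → C = 67.31°
d = R·|Δφ| / |cos C| = 6358·0.36943 / 0.38570 = 6090 km

6090 km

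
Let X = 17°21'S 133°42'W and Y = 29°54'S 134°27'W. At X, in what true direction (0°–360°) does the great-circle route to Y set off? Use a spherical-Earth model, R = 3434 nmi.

183.0°

θ = atan2( sin Δλ·cos φ₂ ,  cos φ₁ sin φ₂ − sin φ₁ cos φ₂ cos Δλ )
  = atan2(-0.0113, -0.2173) = 182.99°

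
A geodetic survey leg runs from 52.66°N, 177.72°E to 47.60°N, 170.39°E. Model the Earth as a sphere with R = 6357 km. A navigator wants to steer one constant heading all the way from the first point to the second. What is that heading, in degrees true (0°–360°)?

Δψ = ln[tan(π/4+φ₂/2)/tan(π/4+φ₁/2)] = -0.1379
Δλ = -0.1279 rad (taken the short way round)
course = atan2(Δλ, Δψ) = 222.84°

222.8°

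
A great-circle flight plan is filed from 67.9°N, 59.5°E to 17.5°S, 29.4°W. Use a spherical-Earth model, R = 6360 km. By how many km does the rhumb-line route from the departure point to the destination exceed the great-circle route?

Great circle: cos σ = sin φ₁ sin φ₂ + cos φ₁ cos φ₂ cos Δλ,  σ = 1.8460 rad → d_gc = 11740.44 km
Rhumb line: Δψ = -1.9436, q = Δφ/Δψ = 0.7669, d_rh = R√(Δφ²+q²Δλ²) = 12129.92 km
Excess = 12129.92 − 11740.44 = 389.48 ≈ 389 km

389 km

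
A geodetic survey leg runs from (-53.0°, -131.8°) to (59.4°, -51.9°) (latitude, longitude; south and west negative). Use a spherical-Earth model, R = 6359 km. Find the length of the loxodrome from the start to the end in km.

Rhumb course C = atan2(Δλ, Δψ) with Δψ = ln[tan(π/4+φ₂/2)/tan(π/4+φ₁/2)] = +2.3910, Δλ = +1.3945 → C = 30.25°
d = R·|Δφ| / |cos C| = 6359·1.96175 / 0.86382 = 14441 km

14441 km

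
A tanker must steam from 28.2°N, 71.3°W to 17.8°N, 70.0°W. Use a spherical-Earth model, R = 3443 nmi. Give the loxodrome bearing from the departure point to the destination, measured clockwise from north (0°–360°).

Δψ = ln[tan(π/4+φ₂/2)/tan(π/4+φ₁/2)] = -0.1976
Δλ = +0.0227 rad (taken the short way round)
course = atan2(Δλ, Δψ) = 173.45°

173.4°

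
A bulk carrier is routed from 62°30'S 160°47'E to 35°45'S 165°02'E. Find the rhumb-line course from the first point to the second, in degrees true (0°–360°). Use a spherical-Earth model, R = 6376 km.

5.7°

Meridional parts: M(φ₁)=-1.4077, M(φ₂)=-0.6689 → ΔM = +0.7388;  Δλ = +0.0742 rad
tan C = Δλ / ΔM = +0.1004 → C = 5.73°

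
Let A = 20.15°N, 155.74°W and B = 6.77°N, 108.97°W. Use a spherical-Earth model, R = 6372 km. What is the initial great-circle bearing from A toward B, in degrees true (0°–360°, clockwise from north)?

99.7°

N = sin Δλ·cos φ₂ = +0.7235;  D = cos φ₁ sin φ₂ − sin φ₁ cos φ₂ cos Δλ = -0.1236
initial course = atan2(N, D) = 99.70°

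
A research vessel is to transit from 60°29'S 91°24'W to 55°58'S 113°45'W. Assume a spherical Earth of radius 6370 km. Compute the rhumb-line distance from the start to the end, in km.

Rhumb course C = atan2(Δλ, Δψ) with Δψ = ln[tan(π/4+φ₂/2)/tan(π/4+φ₁/2)] = +0.1499, Δλ = -0.3901 → C = 291.03°
d = R·|Δφ| / |cos C| = 6370·0.07883 / 0.35880 = 1400 km

1400 km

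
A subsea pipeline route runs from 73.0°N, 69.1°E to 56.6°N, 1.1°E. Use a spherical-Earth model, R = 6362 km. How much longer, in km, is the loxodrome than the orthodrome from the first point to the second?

173 km

Great circle: cos σ = sin φ₁ sin φ₂ + cos φ₁ cos φ₂ cos Δλ,  σ = 0.5381 rad → d_gc = 3423.7 km
Rhumb line: Δψ = -0.6969, q = Δφ/Δψ = 0.4107, d_rh = R√(Δφ²+q²Δλ²) = 3596.5 km
Excess = 3596.5 − 3423.7 = 172.8 ≈ 173 km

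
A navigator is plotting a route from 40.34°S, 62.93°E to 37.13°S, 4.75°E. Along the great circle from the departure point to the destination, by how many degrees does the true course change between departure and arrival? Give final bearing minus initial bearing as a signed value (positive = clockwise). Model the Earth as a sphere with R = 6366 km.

Initial bearing θ₁ = atan2(sin Δλ cos φ₂, cos φ₁ sin φ₂ − sin φ₁ cos φ₂ cos Δλ) = 254.49°
Final bearing θ₂ = (initial bearing from the destination back to the start) + 180° = 292.89°
Δθ = θ₂ − θ₁ = +38.4°

+38.4°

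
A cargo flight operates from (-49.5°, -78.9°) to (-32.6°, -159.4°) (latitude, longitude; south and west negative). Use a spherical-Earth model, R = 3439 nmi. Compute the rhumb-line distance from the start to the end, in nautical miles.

Rhumb course C = atan2(Δλ, Δψ) with Δψ = ln[tan(π/4+φ₂/2)/tan(π/4+φ₁/2)] = +0.3948, Δλ = -1.4050 → C = 285.69°
d = R·|Δφ| / |cos C| = 3439·0.29496 / 0.27049 = 3750 nmi

3750 nmi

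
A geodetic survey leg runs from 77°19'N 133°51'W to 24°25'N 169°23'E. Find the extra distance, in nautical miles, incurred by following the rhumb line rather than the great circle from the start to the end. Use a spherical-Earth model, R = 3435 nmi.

Great circle: cos σ = sin φ₁ sin φ₂ + cos φ₁ cos φ₂ cos Δλ,  σ = 1.0323 rad → d_gc = 3545.9 nmi
Rhumb line: Δψ = -1.7573, q = Δφ/Δψ = 0.5254, d_rh = R√(Δφ²+q²Δλ²) = 3640.8 nmi
Excess = 3640.8 − 3545.9 = 94.9 ≈ 95 nmi

95 nmi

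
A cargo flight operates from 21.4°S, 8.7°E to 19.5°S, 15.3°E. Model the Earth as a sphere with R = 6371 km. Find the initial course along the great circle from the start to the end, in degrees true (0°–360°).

N = sin Δλ·cos φ₂ = +0.1083;  D = cos φ₁ sin φ₂ − sin φ₁ cos φ₂ cos Δλ = +0.0309
initial course = atan2(N, D) = 74.09°

74.1°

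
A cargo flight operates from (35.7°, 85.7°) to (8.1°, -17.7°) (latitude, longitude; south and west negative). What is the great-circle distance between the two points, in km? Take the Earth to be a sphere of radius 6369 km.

10669 km

cos σ = sin φ₁ sin φ₂ + cos φ₁ cos φ₂ cos Δλ
      = sin(35.70°)sin(8.10°) + cos(35.70°)cos(8.10°)cos(-103.40°) = -0.1041
σ = 95.975° → d = Rσ = 6369·1.67508 = 10669 km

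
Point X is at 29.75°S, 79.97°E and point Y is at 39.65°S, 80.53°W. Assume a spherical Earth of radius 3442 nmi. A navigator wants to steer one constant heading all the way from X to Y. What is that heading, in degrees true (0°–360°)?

265.7°

Δψ = ln[tan(π/4+φ₂/2)/tan(π/4+φ₁/2)] = -0.2107
Δλ = -2.8013 rad (taken the short way round)
course = atan2(Δλ, Δψ) = 265.70°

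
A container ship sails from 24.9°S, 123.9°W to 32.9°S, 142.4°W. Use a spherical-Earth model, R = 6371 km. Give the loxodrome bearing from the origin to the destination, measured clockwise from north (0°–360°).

243.7°

Δψ = ln[tan(π/4+φ₂/2)/tan(π/4+φ₁/2)] = -0.1597
Δλ = -0.3229 rad (taken the short way round)
course = atan2(Δλ, Δψ) = 243.68°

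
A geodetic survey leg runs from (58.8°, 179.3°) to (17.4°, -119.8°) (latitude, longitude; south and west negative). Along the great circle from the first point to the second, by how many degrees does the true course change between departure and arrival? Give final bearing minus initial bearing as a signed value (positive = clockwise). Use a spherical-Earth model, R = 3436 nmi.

+42.4°

Initial bearing θ₁ = atan2(sin Δλ cos φ₂, cos φ₁ sin φ₂ − sin φ₁ cos φ₂ cos Δλ) = 106.19°
Final bearing θ₂ = (initial bearing from the destination back to the start) + 180° = 148.58°
Δθ = θ₂ − θ₁ = +42.4°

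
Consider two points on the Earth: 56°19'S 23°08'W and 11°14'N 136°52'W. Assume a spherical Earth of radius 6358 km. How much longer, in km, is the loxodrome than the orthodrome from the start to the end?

Great circle: cos σ = sin φ₁ sin φ₂ + cos φ₁ cos φ₂ cos Δλ,  σ = 1.9617 rad → d_gc = 12472.6 km
Rhumb line: Δψ = +1.3923, q = Δφ/Δψ = 0.8468, d_rh = R√(Δφ²+q²Δλ²) = 13053.7 km
Excess = 13053.7 − 12472.6 = 581.1 ≈ 581 km

581 km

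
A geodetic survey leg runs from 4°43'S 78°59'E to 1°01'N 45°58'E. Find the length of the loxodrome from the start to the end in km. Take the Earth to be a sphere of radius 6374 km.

3725 km

Δψ = ln[tan(π/4+φ₂/2)/tan(π/4+φ₁/2)] = +0.1002;  Δφ = +0.1001 rad,  Δλ = -0.5762 rad
q = Δφ/Δψ = 0.9991
d = R·√(Δφ² + q²Δλ²) = 6374·0.58434 = 3725 km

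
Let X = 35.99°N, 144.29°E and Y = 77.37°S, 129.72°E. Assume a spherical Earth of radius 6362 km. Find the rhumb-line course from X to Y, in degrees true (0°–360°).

185.1°

Δψ = ln[tan(π/4+φ₂/2)/tan(π/4+φ₁/2)] = -2.8753
Δλ = -0.2543 rad (taken the short way round)
course = atan2(Δλ, Δψ) = 185.05°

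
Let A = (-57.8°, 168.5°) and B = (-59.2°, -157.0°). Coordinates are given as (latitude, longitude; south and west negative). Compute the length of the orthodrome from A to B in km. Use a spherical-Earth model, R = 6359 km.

1984 km

cos σ = sin φ₁ sin φ₂ + cos φ₁ cos φ₂ cos Δλ
      = sin(-57.80°)sin(-59.20°) + cos(-57.80°)cos(-59.20°)cos(34.50°) = 0.9517
σ = 17.878° → d = Rσ = 6359·0.31203 = 1984 km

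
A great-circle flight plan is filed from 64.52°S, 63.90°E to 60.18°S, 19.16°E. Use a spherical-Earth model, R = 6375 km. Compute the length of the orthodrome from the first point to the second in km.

2308 km

Haversine: a = sin²(Δφ/2)+cos φ₁ cos φ₂ sin²(Δλ/2) = 0.03242;  σ = 2·atan2(√a,√(1−a))
σ = 20.746° → d = Rσ = 6375·0.36209 = 2308 km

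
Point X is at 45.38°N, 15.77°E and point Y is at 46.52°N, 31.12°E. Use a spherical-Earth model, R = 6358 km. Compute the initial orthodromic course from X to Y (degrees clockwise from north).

θ = atan2( sin Δλ·cos φ₂ ,  cos φ₁ sin φ₂ − sin φ₁ cos φ₂ cos Δλ )
  = atan2(+0.1822, +0.0374) = 78.41°

78.4°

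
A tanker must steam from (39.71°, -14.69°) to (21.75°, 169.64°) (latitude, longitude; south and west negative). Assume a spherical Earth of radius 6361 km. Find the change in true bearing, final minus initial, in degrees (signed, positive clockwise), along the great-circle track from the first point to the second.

At departure: θ₁ = atan2(sin Δλ cos φ₂, cos φ₁ sin φ₂ − sin φ₁ cos φ₂ cos Δλ) = 355.43°
At arrival: θ₂ = atan2(sin Δλ cos φ₁, −cos φ₂ sin φ₁ + sin φ₂ cos φ₁ cos Δλ) = 183.79°
Δθ = θ₂ − θ₁ = -171.6°

-171.6°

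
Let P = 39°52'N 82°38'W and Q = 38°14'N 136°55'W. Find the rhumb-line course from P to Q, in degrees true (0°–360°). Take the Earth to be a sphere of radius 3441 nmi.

Δψ = ln[tan(π/4+φ₂/2)/tan(π/4+φ₁/2)] = -0.0367
Δλ = -0.9474 rad (taken the short way round)
course = atan2(Δλ, Δψ) = 267.78°

267.8°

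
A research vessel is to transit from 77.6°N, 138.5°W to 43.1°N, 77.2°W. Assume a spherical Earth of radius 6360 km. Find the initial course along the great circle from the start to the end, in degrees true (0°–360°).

N = sin Δλ·cos φ₂ = +0.6405;  D = cos φ₁ sin φ₂ − sin φ₁ cos φ₂ cos Δλ = -0.1957
initial course = atan2(N, D) = 106.99°

107.0°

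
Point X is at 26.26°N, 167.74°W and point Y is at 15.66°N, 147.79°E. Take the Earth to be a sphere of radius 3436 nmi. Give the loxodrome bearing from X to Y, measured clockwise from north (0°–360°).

Δψ = ln[tan(π/4+φ₂/2)/tan(π/4+φ₁/2)] = -0.1985
Δλ = -0.7761 rad (taken the short way round)
course = atan2(Δλ, Δψ) = 255.66°

255.7°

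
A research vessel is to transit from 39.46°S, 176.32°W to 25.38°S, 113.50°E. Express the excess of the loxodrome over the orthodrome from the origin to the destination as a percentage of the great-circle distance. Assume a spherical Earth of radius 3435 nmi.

2.1%

Great circle: σ = 1.0369 rad → d_gc = Rσ = 3561.6 nmi
Rhumb: Δφ = +0.2457, Δλ = -1.2249, Δψ = +0.2925, q = Δφ/Δψ = 0.8403 → d_rh = R√(Δφ²+q²Δλ²) = 3634.8 nmi
Excess = (3634.8 − 3561.6) / 3561.6 = 73.2 / 3561.6 = 2.06% ≈ 2.1%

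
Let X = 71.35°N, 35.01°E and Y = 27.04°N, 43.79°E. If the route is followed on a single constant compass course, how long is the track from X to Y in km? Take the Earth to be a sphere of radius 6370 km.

4960 km

Δψ = ln[tan(π/4+φ₂/2)/tan(π/4+φ₁/2)] = -1.3161;  Δφ = -0.7734 rad,  Δλ = +0.1532 rad
q = Δφ/Δψ = 0.5876
d = R·√(Δφ² + q²Δλ²) = 6370·0.77858 = 4960 km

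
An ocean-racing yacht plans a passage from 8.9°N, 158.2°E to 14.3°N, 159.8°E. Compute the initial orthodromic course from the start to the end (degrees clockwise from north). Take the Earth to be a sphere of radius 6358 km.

16.0°

θ = atan2( sin Δλ·cos φ₂ ,  cos φ₁ sin φ₂ − sin φ₁ cos φ₂ cos Δλ )
  = atan2(+0.0271, +0.0942) = 16.03°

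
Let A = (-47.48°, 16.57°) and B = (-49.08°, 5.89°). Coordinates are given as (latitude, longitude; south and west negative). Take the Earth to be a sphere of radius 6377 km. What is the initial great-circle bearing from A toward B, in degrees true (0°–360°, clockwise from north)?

253.4°

N = sin Δλ·cos φ₂ = -0.1214;  D = cos φ₁ sin φ₂ − sin φ₁ cos φ₂ cos Δλ = -0.0363
initial course = atan2(N, D) = 253.36°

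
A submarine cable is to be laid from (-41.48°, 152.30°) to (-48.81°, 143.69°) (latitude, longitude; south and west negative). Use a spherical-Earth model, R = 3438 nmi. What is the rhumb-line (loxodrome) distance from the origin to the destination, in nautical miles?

571 nmi

Δψ = ln[tan(π/4+φ₂/2)/tan(π/4+φ₁/2)] = -0.1818;  Δφ = -0.1279 rad,  Δλ = -0.1503 rad
q = Δφ/Δψ = 0.7039
d = R·√(Δφ² + q²Δλ²) = 3438·0.16599 = 571 nmi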